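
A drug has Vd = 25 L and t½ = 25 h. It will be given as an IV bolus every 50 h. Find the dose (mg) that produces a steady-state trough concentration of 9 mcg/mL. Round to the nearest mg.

675 mg

τ/t½ = 50/25 ≈ 2, so f = (1/2)^(50/25) ≈ 0.250000.
Cmin,ss = (D/Vd)·f/(1−f), so D = Cmin,ss·Vd·(1−f)/f.
D = 9 × 25 × (1−f)/f ≈ 9 × 25 × 3.00000 ≈ 675.00 mg.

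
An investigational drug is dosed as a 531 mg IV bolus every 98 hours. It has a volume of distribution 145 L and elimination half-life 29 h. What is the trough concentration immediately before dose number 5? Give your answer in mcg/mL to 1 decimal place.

f = (1/2)^(τ/t½) = (1/2)^(98/29) ≈ 0.0961.
C₀ = D/Vd = 531/145 ≈ 3.662 mcg/mL.
Before the 5th dose, 4 doses have been given. Superposition: Cmin = C₀·(f + f² + … + f^4).
≈ 3.662 × (0.0961 + 0.0092 + 0.0009 + 0.0001) ≈ 3.662 × 0.1063 ≈ 0.389 mcg/mL.

0.4 mcg/mL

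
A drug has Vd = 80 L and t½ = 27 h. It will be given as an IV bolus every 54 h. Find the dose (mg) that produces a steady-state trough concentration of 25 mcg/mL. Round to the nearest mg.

6000 mg

τ/t½ = 54/27 ≈ 2, so f = (1/2)^(54/27) ≈ 0.250000.
Cmin,ss = (D/Vd)·f/(1−f), so D = Cmin,ss·Vd·(1−f)/f.
D = 25 × 80 × (1−f)/f ≈ 25 × 80 × 3.00000 ≈ 6000.00 mg.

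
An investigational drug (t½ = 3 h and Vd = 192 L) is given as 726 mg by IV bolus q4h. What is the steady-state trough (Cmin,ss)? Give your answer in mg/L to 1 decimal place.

Over one 4-h interval, 4/3 ≈ 1.3333 half-lives elapse, leaving f ≈ 0.3969 of each dose.
At steady state, accumulation factor R = 1/(1 − e^(−kτ)) ≈ 1.6581.
Each bolus raises the concentration by D/Vd = 726/192 ≈ 3.781 mg/L.
Steady-state peak Cmax,ss = C₀·R ≈ 3.781 × 1.6581 ≈ 6.269 mg/L.
Steady-state trough Cmin,ss = Cmax,ss·f ≈ 6.269 × 0.3969 ≈ 2.488 mg/L.

2.5 mg/L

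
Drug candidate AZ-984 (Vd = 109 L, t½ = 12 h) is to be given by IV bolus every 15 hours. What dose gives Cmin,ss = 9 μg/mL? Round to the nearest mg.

τ/t½ = 15/12 ≈ 1.25, so f = (1/2)^(15/12) ≈ 0.420448.
Cmin,ss = (D/Vd)·f/(1−f), so D = Cmin,ss·Vd·(1−f)/f.
D = 9 × 109 × (1−f)/f ≈ 9 × 109 × 1.37842 ≈ 1352.23 mg.

1352 mg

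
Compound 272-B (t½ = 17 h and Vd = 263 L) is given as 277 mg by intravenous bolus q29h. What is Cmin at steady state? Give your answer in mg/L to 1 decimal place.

k = ln2/t½ = ln2/17 ≈ 0.040773 h⁻¹; fraction remaining f = e^(−kτ) = e^(−0.040773×29) ≈ 0.3065.
Single-dose peak C₀ = D/Vd = 277/263 ≈ 1.053 mg/L.
Steady-state trough Cmin,ss = C₀·f/(1−f) ≈ 1.053 × 0.3065/0.6935 ≈ 0.465 mg/L.

0.5 mg/L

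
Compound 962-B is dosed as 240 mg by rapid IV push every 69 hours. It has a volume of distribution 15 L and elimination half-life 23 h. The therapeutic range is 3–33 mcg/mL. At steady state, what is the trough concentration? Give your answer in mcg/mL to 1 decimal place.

2.3 mcg/mL

The dosing interval is 3 half-lives, so f = 2^(−3) = 0.125.
At steady state, R = 1/(1 − 0.125) = 8/7.
Single-dose peak C₀ = D/Vd = 240/15 = 16 mcg/mL.
Steady-state peak Cmax,ss = C₀·R = 16 × 8/7 ≈ 18.286 mcg/mL.
Steady-state trough Cmin,ss = Cmax,ss·f ≈ 18.286 × 0.125 ≈ 2.286 mcg/mL.
Trough 2.3 mcg/mL vs MEC 3 mcg/mL: subtherapeutic.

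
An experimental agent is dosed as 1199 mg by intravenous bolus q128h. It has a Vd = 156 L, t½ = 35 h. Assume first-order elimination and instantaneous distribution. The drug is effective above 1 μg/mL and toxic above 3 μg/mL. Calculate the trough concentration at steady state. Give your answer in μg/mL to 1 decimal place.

0.7 μg/mL

k = ln2/t½ = ln2/35 ≈ 0.019804 h⁻¹; fraction remaining f = e^(−kτ) = e^(−0.019804×128) ≈ 0.0793.
Single-dose peak C₀ = D/Vd = 1199/156 ≈ 7.686 μg/mL.
Steady-state trough Cmin,ss = C₀·f/(1−f) ≈ 7.686 × 0.0793/0.9207 ≈ 0.662 μg/mL.
Trough 0.7 μg/mL vs MEC 1 μg/mL: subtherapeutic.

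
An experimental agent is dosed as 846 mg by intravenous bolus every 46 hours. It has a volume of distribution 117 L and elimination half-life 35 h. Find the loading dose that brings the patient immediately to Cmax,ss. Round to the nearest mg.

1415 mg

f = (1/2)^(46/35) ≈ 0.402125; accumulation ratio R = 1/(1−f) ≈ 1.67259.
Loading dose to hit Cmax,ss on first dose: D_load = D_maint·R ≈ 846 × 1.67259 ≈ 1415.01 mg.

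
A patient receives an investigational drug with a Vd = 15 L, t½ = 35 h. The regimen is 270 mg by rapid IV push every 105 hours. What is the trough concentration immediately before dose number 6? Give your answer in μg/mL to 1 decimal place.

f = (1/2)^(τ/t½) = (1/2)^(105/35) ≈ 0.1250.
C₀ = D/Vd = 270/15 ≈ 18.000 μg/mL.
Before the 6th dose, 5 doses have been given. Superposition: Cmin = C₀·(f + f² + … + f^5).
≈ 18.000 × (0.1250 + 0.0156 + 0.0020 + 0.0002 + 0.0000) ≈ 18.000 × 0.1428 ≈ 2.570 μg/mL.

2.6 μg/mL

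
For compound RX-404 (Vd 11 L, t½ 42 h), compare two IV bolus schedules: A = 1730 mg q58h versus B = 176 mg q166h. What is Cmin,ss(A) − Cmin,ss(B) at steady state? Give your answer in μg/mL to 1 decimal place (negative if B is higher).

Regimen A: f = (1/2)^(58/42) ≈ 0.3840; Cmin,ss = (1730/11)·f/(1−f) ≈ 98.040 μg/mL.
Regimen B: f = (1/2)^(166/42) ≈ 0.0646; Cmin,ss = (176/11)·f/(1−f) ≈ 1.105 μg/mL.
Difference ≈ 98.040 − 1.105 ≈ 96.935 μg/mL.

96.9 μg/mL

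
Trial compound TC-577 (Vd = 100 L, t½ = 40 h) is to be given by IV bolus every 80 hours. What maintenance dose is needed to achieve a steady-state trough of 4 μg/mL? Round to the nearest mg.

τ/t½ = 80/40 ≈ 2, so f = (1/2)^(80/40) ≈ 0.250000.
Cmin,ss = (D/Vd)·f/(1−f), so D = Cmin,ss·Vd·(1−f)/f.
D = 4 × 100 × (1−f)/f ≈ 4 × 100 × 3.00000 ≈ 1200.00 mg.

1200 mg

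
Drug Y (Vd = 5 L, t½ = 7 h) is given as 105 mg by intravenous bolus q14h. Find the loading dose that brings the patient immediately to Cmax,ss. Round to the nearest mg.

140 mg

f = (1/2)^(14/7) ≈ 0.250000; accumulation ratio R = 1/(1−f) ≈ 1.33333.
Loading dose to hit Cmax,ss on first dose: D_load = D_maint·R ≈ 105 × 1.33333 ≈ 140.00 mg.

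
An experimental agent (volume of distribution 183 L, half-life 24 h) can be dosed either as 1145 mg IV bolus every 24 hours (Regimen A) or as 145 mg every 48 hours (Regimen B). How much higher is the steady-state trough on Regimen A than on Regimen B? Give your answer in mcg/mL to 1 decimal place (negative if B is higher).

6.0 mcg/mL

Regimen A: f = (1/2)^(24/24) ≈ 0.5000; Cmin,ss = (1145/183)·f/(1−f) ≈ 6.257 mcg/mL.
Regimen B: f = (1/2)^(48/24) ≈ 0.2500; Cmin,ss = (145/183)·f/(1−f) ≈ 0.264 mcg/mL.
Difference ≈ 6.257 − 0.264 ≈ 5.993 mcg/mL.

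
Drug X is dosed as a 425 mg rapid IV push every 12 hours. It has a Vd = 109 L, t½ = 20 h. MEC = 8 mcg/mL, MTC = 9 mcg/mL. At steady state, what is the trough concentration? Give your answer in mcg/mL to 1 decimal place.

7.6 mcg/mL

τ/t½ = 12/20 ≈ 0.6, so fraction remaining f = (1/2)^(12/20) ≈ 0.6598.
Accumulation ratio R = 1/(1 − f) ≈ 1/0.3402 ≈ 2.9394.
Each bolus raises the concentration by D/Vd = 425/109 ≈ 3.899 mcg/mL.
Steady-state peak Cmax,ss = C₀·R ≈ 3.899 × 2.9394 ≈ 11.461 mcg/mL.
One interval later, Cmin,ss = Cmax,ss·e^(−kτ) ≈ 11.461 × 0.6598 ≈ 7.562 mcg/mL.
Trough 7.6 mcg/mL vs MEC 8 mcg/mL: subtherapeutic.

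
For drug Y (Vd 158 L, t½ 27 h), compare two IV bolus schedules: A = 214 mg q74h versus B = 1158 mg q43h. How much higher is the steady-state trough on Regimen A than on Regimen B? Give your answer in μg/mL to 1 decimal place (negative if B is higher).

-3.4 μg/mL

Regimen A: f = (1/2)^(74/27) ≈ 0.1496; Cmin,ss = (214/158)·f/(1−f) ≈ 0.238 μg/mL.
Regimen B: f = (1/2)^(43/27) ≈ 0.3316; Cmin,ss = (1158/158)·f/(1−f) ≈ 3.636 μg/mL.
Difference ≈ 0.238 − 3.636 ≈ -3.398 μg/mL.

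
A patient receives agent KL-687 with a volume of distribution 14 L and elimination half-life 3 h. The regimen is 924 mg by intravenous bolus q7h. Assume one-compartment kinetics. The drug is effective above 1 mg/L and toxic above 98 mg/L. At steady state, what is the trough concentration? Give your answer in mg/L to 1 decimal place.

Over one 7-h interval, 7/3 ≈ 2.3333 half-lives elapse, leaving f ≈ 0.1984 of each dose.
At steady state, accumulation factor R = 1/(1 − e^(−kτ)) ≈ 1.2475.
Each bolus raises the concentration by D/Vd = 924/14 ≈ 66.000 mg/L.
Steady-state peak Cmax,ss = C₀·R ≈ 66.000 × 1.2475 ≈ 82.335 mg/L.
One interval later, Cmin,ss = Cmax,ss·e^(−kτ) ≈ 82.335 × 0.1984 ≈ 16.335 mg/L.
Trough 16.3 mg/L vs MEC 1 mg/L: adequate.

16.3 mg/L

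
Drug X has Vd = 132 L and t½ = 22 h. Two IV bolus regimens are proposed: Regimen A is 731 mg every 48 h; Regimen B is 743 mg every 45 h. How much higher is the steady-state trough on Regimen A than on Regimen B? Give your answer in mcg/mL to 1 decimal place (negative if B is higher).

-0.2 mcg/mL

Regimen A: f = (1/2)^(48/22) ≈ 0.2204; Cmin,ss = (731/132)·f/(1−f) ≈ 1.566 mcg/mL.
Regimen B: f = (1/2)^(45/22) ≈ 0.2422; Cmin,ss = (743/132)·f/(1−f) ≈ 1.799 mcg/mL.
Difference ≈ 1.566 − 1.799 ≈ -0.233 mcg/mL.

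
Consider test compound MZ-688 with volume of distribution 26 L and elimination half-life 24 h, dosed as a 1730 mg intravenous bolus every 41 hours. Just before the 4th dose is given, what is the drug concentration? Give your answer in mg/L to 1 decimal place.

28.5 mg/L

f = (1/2)^(τ/t½) = (1/2)^(41/24) ≈ 0.3060.
C₀ = D/Vd = 1730/26 ≈ 66.538 mg/L.
Before the 4th dose, 3 doses have been given. Superposition: Cmin = C₀·(f + f² + … + f^3).
≈ 66.538 × (0.3060 + 0.0936 + 0.0287) ≈ 66.538 × 0.4283 ≈ 28.498 mg/L.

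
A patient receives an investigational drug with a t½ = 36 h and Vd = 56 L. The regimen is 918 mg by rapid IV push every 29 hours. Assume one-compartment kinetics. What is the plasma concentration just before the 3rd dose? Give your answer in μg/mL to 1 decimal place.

14.7 μg/mL

f = (1/2)^(τ/t½) = (1/2)^(29/36) ≈ 0.5721.
C₀ = D/Vd = 918/56 ≈ 16.393 μg/mL.
Before the 3rd dose, 2 doses have been given. Superposition: Cmin = C₀·(f + f²).
≈ 16.393 × (0.5721 + 0.3273) ≈ 16.393 × 0.8994 ≈ 14.744 μg/mL.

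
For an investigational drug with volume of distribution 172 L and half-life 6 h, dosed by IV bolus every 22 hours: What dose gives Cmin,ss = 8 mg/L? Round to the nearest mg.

τ/t½ = 22/6 ≈ 3.6667, so f = (1/2)^(22/6) ≈ 0.078745.
Cmin,ss = (D/Vd)·f/(1−f), so D = Cmin,ss·Vd·(1−f)/f.
D = 8 × 172 × (1−f)/f ≈ 8 × 172 × 11.69922 ≈ 16098.13 mg.

16098 mg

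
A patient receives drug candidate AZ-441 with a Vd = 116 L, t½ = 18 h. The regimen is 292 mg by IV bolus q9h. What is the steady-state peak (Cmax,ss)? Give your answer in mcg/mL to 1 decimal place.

τ/t½ = 9/18 ≈ 0.5, so fraction remaining f = (1/2)^(9/18) ≈ 0.7071.
Accumulation ratio R = 1/(1 − f) ≈ 1/0.2929 ≈ 3.4141.
Single-dose peak C₀ = D/Vd = 292/116 ≈ 2.517 mcg/mL.
Steady-state peak Cmax,ss = C₀·R ≈ 2.517 × 3.4141 ≈ 8.593 mcg/mL.

8.6 mcg/mL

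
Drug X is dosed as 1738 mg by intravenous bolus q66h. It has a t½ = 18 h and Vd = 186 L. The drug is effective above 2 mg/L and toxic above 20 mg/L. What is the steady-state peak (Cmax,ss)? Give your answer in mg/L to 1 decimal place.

τ/t½ = 66/18 ≈ 3.6667, so fraction remaining f = (1/2)^(66/18) ≈ 0.0787.
At steady state, accumulation factor R = 1/(1 − e^(−kτ)) ≈ 1.0854.
Single-dose peak C₀ = D/Vd = 1738/186 ≈ 9.344 mg/L.
Steady-state peak Cmax,ss = C₀·R ≈ 9.344 × 1.0854 ≈ 10.142 mg/L.
Peak 10.1 mg/L vs MTC 20 mg/L: below toxic threshold.

10.1 mg/L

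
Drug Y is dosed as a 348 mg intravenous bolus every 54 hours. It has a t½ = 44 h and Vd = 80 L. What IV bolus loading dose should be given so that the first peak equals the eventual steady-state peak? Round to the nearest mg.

f = (1/2)^(54/44) ≈ 0.427124; accumulation ratio R = 1/(1−f) ≈ 1.74558.
Loading dose to hit Cmax,ss on first dose: D_load = D_maint·R ≈ 348 × 1.74558 ≈ 607.46 mg.

607 mg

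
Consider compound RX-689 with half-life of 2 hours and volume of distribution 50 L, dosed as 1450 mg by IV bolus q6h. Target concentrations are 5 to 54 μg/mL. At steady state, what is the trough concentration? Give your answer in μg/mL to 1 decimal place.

4.1 μg/mL

The dosing interval is 3 half-lives, so f = 2^(−3) = 0.125.
Accumulation ratio R = 1/(1 − f) = 1/0.875 = 8/7.
Single-dose peak C₀ = D/Vd = 1450/50 = 29 μg/mL.
Steady-state peak Cmax,ss = C₀·R = 29 × 8/7 ≈ 33.143 μg/mL.
Steady-state trough Cmin,ss = Cmax,ss·f ≈ 33.143 × 0.125 ≈ 4.143 μg/mL.
Trough 4.1 μg/mL vs MEC 5 μg/mL: subtherapeutic.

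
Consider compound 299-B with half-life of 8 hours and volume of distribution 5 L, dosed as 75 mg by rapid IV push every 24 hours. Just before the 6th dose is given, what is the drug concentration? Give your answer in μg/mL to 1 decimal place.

f = (1/2)^(τ/t½) = (1/2)^(24/8) ≈ 0.1250.
C₀ = D/Vd = 75/5 ≈ 15.000 μg/mL.
Before the 6th dose, 5 doses have been given. Superposition: Cmin = C₀·(f + f² + … + f^5).
≈ 15.000 × (0.1250 + 0.0156 + 0.0020 + 0.0002 + 0.0000) ≈ 15.000 × 0.1428 ≈ 2.142 μg/mL.

2.1 μg/mL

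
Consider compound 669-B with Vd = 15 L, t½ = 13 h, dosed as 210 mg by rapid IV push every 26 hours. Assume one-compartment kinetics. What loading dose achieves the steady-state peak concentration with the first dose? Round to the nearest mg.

f = (1/2)^(26/13) ≈ 0.250000; accumulation ratio R = 1/(1−f) ≈ 1.33333.
Loading dose to hit Cmax,ss on first dose: D_load = D_maint·R ≈ 210 × 1.33333 ≈ 280.00 mg.

280 mg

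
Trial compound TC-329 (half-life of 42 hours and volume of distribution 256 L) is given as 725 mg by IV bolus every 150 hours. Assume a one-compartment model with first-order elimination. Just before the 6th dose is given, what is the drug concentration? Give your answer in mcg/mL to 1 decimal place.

0.3 mcg/mL

f = (1/2)^(τ/t½) = (1/2)^(150/42) ≈ 0.0841.
C₀ = D/Vd = 725/256 ≈ 2.832 mcg/mL.
Before the 6th dose, 5 doses have been given. Superposition: Cmin = C₀·(f + f² + … + f^5).
≈ 2.832 × (0.0841 + 0.0071 + 0.0006 + 0.0001 + 0.0000) ≈ 2.832 × 0.0919 ≈ 0.260 mcg/mL.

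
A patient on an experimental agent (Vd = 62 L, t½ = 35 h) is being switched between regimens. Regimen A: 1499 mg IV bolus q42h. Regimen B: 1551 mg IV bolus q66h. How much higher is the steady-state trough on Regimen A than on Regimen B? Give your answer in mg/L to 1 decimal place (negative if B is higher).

Regimen A: f = (1/2)^(42/35) ≈ 0.4353; Cmin,ss = (1499/62)·f/(1−f) ≈ 18.637 mg/L.
Regimen B: f = (1/2)^(66/35) ≈ 0.2706; Cmin,ss = (1551/62)·f/(1−f) ≈ 9.281 mg/L.
Difference ≈ 18.637 − 9.281 ≈ 9.356 mg/L.

9.4 mg/L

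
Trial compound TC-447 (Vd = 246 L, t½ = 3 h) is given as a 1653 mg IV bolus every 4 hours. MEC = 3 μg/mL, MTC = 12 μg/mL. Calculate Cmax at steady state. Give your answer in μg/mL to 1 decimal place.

k = ln2/t½ = ln2/3 ≈ 0.231049 h⁻¹; fraction remaining f = e^(−kτ) = e^(−0.231049×4) ≈ 0.3969.
At steady state, accumulation factor R = 1/(1 − e^(−kτ)) ≈ 1.6581.
Each bolus raises the concentration by D/Vd = 1653/246 ≈ 6.720 μg/mL.
Steady-state peak Cmax,ss = C₀·R ≈ 6.720 × 1.6581 ≈ 11.142 μg/mL.
Peak 11.1 μg/mL vs MTC 12 μg/mL: below toxic threshold.

11.1 μg/mL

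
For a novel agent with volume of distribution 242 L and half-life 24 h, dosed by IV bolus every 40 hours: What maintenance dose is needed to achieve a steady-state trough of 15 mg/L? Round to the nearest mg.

7895 mg

τ/t½ = 40/24 ≈ 1.6667, so f = (1/2)^(40/24) ≈ 0.314980.
Cmin,ss = (D/Vd)·f/(1−f), so D = Cmin,ss·Vd·(1−f)/f.
D = 15 × 242 × (1−f)/f ≈ 15 × 242 × 2.17480 ≈ 7894.52 mg.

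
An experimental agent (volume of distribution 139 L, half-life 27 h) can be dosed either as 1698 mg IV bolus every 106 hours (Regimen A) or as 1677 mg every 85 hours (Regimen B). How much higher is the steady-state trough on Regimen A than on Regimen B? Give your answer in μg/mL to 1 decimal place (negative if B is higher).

Regimen A: f = (1/2)^(106/27) ≈ 0.0658; Cmin,ss = (1698/139)·f/(1−f) ≈ 0.860 μg/mL.
Regimen B: f = (1/2)^(85/27) ≈ 0.1128; Cmin,ss = (1677/139)·f/(1−f) ≈ 1.534 μg/mL.
Difference ≈ 0.860 − 1.534 ≈ -0.674 μg/mL.

-0.7 μg/mL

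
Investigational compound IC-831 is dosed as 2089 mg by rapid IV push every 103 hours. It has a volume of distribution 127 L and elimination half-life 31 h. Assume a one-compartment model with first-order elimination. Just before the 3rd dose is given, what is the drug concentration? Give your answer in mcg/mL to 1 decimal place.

1.8 mcg/mL

f = (1/2)^(τ/t½) = (1/2)^(103/31) ≈ 0.1000.
C₀ = D/Vd = 2089/127 ≈ 16.449 mcg/mL.
Before the 3rd dose, 2 doses have been given. Superposition: Cmin = C₀·(f + f²).
≈ 16.449 × (0.1000 + 0.0100) ≈ 16.449 × 0.1100 ≈ 1.809 mcg/mL.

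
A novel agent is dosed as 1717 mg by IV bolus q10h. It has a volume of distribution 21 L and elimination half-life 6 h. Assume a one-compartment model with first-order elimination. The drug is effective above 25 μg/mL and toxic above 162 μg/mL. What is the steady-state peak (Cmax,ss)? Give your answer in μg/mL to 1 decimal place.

119.4 μg/mL

Over one 10-h interval, 10/6 ≈ 1.6667 half-lives elapse, leaving f ≈ 0.3150 of each dose.
At steady state, accumulation factor R = 1/(1 − e^(−kτ)) ≈ 1.4599.
Each bolus raises the concentration by D/Vd = 1717/21 ≈ 81.762 μg/mL.
Steady-state peak Cmax,ss = C₀·R ≈ 81.762 × 1.4599 ≈ 119.364 μg/mL.
Peak 119.4 μg/mL vs MTC 162 μg/mL: below toxic threshold.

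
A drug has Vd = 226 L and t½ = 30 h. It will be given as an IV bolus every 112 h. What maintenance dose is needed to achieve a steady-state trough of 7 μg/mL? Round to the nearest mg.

τ/t½ = 112/30 ≈ 3.7333, so f = (1/2)^(112/30) ≈ 0.075189.
Cmin,ss = (D/Vd)·f/(1−f), so D = Cmin,ss·Vd·(1−f)/f.
D = 7 × 226 × (1−f)/f ≈ 7 × 226 × 12.29982 ≈ 19458.32 mg.

19458 mg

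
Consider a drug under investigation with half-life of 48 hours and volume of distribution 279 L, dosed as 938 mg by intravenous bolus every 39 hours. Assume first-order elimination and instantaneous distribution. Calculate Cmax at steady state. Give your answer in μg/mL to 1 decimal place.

7.8 μg/mL

τ/t½ = 39/48 ≈ 0.8125, so fraction remaining f = (1/2)^(39/48) ≈ 0.5694.
Accumulation ratio R = 1/(1 − f) ≈ 1/0.4306 ≈ 2.3223.
Single-dose peak C₀ = D/Vd = 938/279 ≈ 3.362 μg/mL.
Steady-state peak Cmax,ss = C₀·R ≈ 3.362 × 2.3223 ≈ 7.808 μg/mL.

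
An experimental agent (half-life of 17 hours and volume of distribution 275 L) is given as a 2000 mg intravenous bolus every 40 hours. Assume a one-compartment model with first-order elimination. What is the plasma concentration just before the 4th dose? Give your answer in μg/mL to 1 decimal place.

1.8 μg/mL

f = (1/2)^(τ/t½) = (1/2)^(40/17) ≈ 0.1957.
C₀ = D/Vd = 2000/275 ≈ 7.273 μg/mL.
Before the 4th dose, 3 doses have been given. Superposition: Cmin = C₀·(f + f² + … + f^3).
≈ 7.273 × (0.1957 + 0.0383 + 0.0075) ≈ 7.273 × 0.2415 ≈ 1.756 μg/mL.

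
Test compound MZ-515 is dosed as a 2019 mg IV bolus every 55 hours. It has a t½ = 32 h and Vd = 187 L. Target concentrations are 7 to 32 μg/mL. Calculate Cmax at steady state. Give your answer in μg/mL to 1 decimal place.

Over one 55-h interval, 55/32 ≈ 1.7188 half-lives elapse, leaving f ≈ 0.3038 of each dose.
Accumulation ratio R = 1/(1 − f) ≈ 1/0.6962 ≈ 1.4364.
Single-dose peak C₀ = D/Vd = 2019/187 ≈ 10.797 μg/mL.
Steady-state peak Cmax,ss = C₀·R ≈ 10.797 × 1.4364 ≈ 15.509 μg/mL.
Peak 15.5 μg/mL vs MTC 32 μg/mL: below toxic threshold.

15.5 μg/mL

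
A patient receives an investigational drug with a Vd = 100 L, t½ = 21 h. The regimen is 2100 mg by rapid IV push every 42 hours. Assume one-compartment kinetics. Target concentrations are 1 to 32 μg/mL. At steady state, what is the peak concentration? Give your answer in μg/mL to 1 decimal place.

28.0 μg/mL

The dosing interval is 2 half-lives, so f = 2^(−2) = 0.25.
Accumulation ratio R = 1/(1 − f) = 1/0.75 = 4/3.
Single-dose peak C₀ = D/Vd = 2100/100 = 21 μg/mL.
Steady-state peak Cmax,ss = C₀·R = 21 × 4/3 ≈ 28.000 μg/mL.
Peak 28.0 μg/mL vs MTC 32 μg/mL: below toxic threshold.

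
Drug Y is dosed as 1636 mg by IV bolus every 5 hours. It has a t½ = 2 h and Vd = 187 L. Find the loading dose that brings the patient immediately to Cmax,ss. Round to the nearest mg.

1987 mg

f = (1/2)^(5/2) ≈ 0.176777; accumulation ratio R = 1/(1−f) ≈ 1.21474.
Loading dose to hit Cmax,ss on first dose: D_load = D_maint·R ≈ 1636 × 1.21474 ≈ 1987.31 mg.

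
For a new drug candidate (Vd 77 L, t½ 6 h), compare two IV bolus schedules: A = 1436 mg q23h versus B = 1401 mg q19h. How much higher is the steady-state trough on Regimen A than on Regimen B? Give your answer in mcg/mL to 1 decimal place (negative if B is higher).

-0.9 mcg/mL

Regimen A: f = (1/2)^(23/6) ≈ 0.0702; Cmin,ss = (1436/77)·f/(1−f) ≈ 1.408 mcg/mL.
Regimen B: f = (1/2)^(19/6) ≈ 0.1114; Cmin,ss = (1401/77)·f/(1−f) ≈ 2.281 mcg/mL.
Difference ≈ 1.408 − 2.281 ≈ -0.873 mcg/mL.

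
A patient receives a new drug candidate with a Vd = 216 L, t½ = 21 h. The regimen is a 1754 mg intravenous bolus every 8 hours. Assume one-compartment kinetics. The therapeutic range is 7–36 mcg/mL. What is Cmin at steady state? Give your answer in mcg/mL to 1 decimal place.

Over one 8-h interval, 8/21 ≈ 0.38095 half-lives elapse, leaving f ≈ 0.7679 of each dose.
At steady state, accumulation factor R = 1/(1 − e^(−kτ)) ≈ 4.3085.
Each bolus raises the concentration by D/Vd = 1754/216 ≈ 8.120 mcg/mL.
Cmax,ss = C₀/(1 − f) ≈ 8.120/0.2321 ≈ 34.985 mcg/mL.
One interval later, Cmin,ss = Cmax,ss·e^(−kτ) ≈ 34.985 × 0.7679 ≈ 26.865 mcg/mL.
Trough 26.9 mcg/mL vs MEC 7 mcg/mL: adequate.

26.9 mcg/mL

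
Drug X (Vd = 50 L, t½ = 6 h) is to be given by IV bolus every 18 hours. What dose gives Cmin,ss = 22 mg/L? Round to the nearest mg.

τ/t½ = 18/6 ≈ 3, so f = (1/2)^(18/6) ≈ 0.125000.
Cmin,ss = (D/Vd)·f/(1−f), so D = Cmin,ss·Vd·(1−f)/f.
D = 22 × 50 × (1−f)/f ≈ 22 × 50 × 7.00000 ≈ 7700.00 mg.

7700 mg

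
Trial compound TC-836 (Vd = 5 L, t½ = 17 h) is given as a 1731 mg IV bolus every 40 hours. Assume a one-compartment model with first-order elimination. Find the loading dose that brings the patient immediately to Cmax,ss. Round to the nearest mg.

f = (1/2)^(40/17) ≈ 0.195747; accumulation ratio R = 1/(1−f) ≈ 1.24339.
Loading dose to hit Cmax,ss on first dose: D_load = D_maint·R ≈ 1731 × 1.24339 ≈ 2152.31 mg.

2152 mg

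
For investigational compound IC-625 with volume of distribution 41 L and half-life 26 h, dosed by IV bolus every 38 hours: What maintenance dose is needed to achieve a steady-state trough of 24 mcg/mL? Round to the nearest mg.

τ/t½ = 38/26 ≈ 1.4615, so f = (1/2)^(38/26) ≈ 0.363106.
Cmin,ss = (D/Vd)·f/(1−f), so D = Cmin,ss·Vd·(1−f)/f.
D = 24 × 41 × (1−f)/f ≈ 24 × 41 × 1.75402 ≈ 1725.96 mg.

1726 mg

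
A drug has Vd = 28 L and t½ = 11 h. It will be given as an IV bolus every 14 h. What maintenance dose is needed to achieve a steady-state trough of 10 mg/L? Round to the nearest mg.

397 mg

τ/t½ = 14/11 ≈ 1.2727, so f = (1/2)^(14/11) ≈ 0.413877.
Cmin,ss = (D/Vd)·f/(1−f), so D = Cmin,ss·Vd·(1−f)/f.
D = 10 × 28 × (1−f)/f ≈ 10 × 28 × 1.41618 ≈ 396.53 mg.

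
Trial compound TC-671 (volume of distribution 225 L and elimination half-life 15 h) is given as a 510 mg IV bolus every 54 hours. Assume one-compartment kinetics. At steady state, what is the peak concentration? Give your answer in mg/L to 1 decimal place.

Over one 54-h interval, 54/15 ≈ 3.6 half-lives elapse, leaving f ≈ 0.0825 of each dose.
Accumulation ratio R = 1/(1 − f) ≈ 1/0.9175 ≈ 1.0899.
Single-dose peak C₀ = D/Vd = 510/225 ≈ 2.267 mg/L.
Steady-state peak Cmax,ss = C₀·R ≈ 2.267 × 1.0899 ≈ 2.471 mg/L.

2.5 mg/L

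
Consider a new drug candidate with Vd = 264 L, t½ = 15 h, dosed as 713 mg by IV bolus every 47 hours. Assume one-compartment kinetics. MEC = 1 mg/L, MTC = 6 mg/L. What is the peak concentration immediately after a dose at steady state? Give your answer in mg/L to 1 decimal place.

k = ln2/t½ = ln2/15 ≈ 0.046210 h⁻¹; fraction remaining f = e^(−kτ) = e^(−0.046210×47) ≈ 0.1140.
At steady state, accumulation factor R = 1/(1 − e^(−kτ)) ≈ 1.1287.
Single-dose peak C₀ = D/Vd = 713/264 ≈ 2.701 mg/L.
Steady-state peak Cmax,ss = C₀·R ≈ 2.701 × 1.1287 ≈ 3.049 mg/L.
Peak 3.0 mg/L vs MTC 6 mg/L: below toxic threshold.

3.0 mg/L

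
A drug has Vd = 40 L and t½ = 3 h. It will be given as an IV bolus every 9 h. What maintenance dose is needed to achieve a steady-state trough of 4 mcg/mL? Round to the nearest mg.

1120 mg

τ/t½ = 9/3 ≈ 3, so f = (1/2)^(9/3) ≈ 0.125000.
Cmin,ss = (D/Vd)·f/(1−f), so D = Cmin,ss·Vd·(1−f)/f.
D = 4 × 40 × (1−f)/f ≈ 4 × 40 × 7.00000 ≈ 1120.00 mg.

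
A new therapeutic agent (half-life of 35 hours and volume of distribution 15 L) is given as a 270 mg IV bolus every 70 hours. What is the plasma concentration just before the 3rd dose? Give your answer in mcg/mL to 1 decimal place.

5.6 mcg/mL

f = (1/2)^(τ/t½) = (1/2)^(70/35) ≈ 0.2500.
C₀ = D/Vd = 270/15 ≈ 18.000 mcg/mL.
Before the 3rd dose, 2 doses have been given. Superposition: Cmin = C₀·(f + f²).
≈ 18.000 × (0.2500 + 0.0625) ≈ 18.000 × 0.3125 ≈ 5.625 mcg/mL.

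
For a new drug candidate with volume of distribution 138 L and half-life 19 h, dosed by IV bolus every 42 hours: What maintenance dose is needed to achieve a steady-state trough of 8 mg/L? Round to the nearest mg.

4006 mg

τ/t½ = 42/19 ≈ 2.2105, so f = (1/2)^(42/19) ≈ 0.216055.
Cmin,ss = (D/Vd)·f/(1−f), so D = Cmin,ss·Vd·(1−f)/f.
D = 8 × 138 × (1−f)/f ≈ 8 × 138 × 3.62845 ≈ 4005.81 mg.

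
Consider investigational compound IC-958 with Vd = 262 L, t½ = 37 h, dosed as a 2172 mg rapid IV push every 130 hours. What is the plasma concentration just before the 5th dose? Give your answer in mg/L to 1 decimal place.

f = (1/2)^(τ/t½) = (1/2)^(130/37) ≈ 0.0876.
C₀ = D/Vd = 2172/262 ≈ 8.290 mg/L.
Before the 5th dose, 4 doses have been given. Superposition: Cmin = C₀·(f + f² + … + f^4).
≈ 8.290 × (0.0876 + 0.0077 + 0.0007 + 0.0001) ≈ 8.290 × 0.0961 ≈ 0.797 mg/L.

0.8 mg/L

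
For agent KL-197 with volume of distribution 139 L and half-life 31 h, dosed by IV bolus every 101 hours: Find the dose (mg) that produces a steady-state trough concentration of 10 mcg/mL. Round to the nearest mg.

11908 mg

τ/t½ = 101/31 ≈ 3.2581, so f = (1/2)^(101/31) ≈ 0.104526.
Cmin,ss = (D/Vd)·f/(1−f), so D = Cmin,ss·Vd·(1−f)/f.
D = 10 × 139 × (1−f)/f ≈ 10 × 139 × 8.56700 ≈ 11908.13 mg.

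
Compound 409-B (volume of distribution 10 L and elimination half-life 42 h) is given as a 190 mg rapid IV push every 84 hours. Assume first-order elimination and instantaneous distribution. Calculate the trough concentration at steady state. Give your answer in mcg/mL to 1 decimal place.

6.3 mcg/mL

τ = 84 h = 2 half-lives, so f = (1/2)^2 = 0.25.
Accumulation ratio R = 1/(1 − f) = 1/0.75 = 4/3.
Single-dose peak C₀ = D/Vd = 190/10 = 19 mcg/mL.
Steady-state peak Cmax,ss = C₀·R = 19 × 4/3 ≈ 25.333 mcg/mL.
Steady-state trough Cmin,ss = Cmax,ss·f ≈ 25.333 × 0.25 ≈ 6.333 mcg/mL.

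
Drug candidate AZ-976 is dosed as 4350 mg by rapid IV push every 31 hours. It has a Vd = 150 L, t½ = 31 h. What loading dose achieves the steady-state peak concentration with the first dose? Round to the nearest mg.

f = (1/2)^(31/31) ≈ 0.500000; accumulation ratio R = 1/(1−f) ≈ 2.00000.
Loading dose to hit Cmax,ss on first dose: D_load = D_maint·R ≈ 4350 × 2.00000 ≈ 8700.00 mg.

8700 mg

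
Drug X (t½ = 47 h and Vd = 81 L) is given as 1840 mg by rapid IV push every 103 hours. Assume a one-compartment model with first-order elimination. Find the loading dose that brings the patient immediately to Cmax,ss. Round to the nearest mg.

2356 mg

f = (1/2)^(103/47) ≈ 0.218925; accumulation ratio R = 1/(1−f) ≈ 1.28029.
Loading dose to hit Cmax,ss on first dose: D_load = D_maint·R ≈ 1840 × 1.28029 ≈ 2355.73 mg.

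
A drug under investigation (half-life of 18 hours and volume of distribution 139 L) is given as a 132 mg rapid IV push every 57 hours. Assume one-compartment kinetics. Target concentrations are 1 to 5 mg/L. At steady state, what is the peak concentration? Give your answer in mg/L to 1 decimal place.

Over one 57-h interval, 57/18 ≈ 3.1667 half-lives elapse, leaving f ≈ 0.1114 of each dose.
Accumulation ratio R = 1/(1 − f) ≈ 1/0.8886 ≈ 1.1254.
Single-dose peak C₀ = D/Vd = 132/139 ≈ 0.950 mg/L.
Steady-state peak Cmax,ss = C₀·R ≈ 0.950 × 1.1254 ≈ 1.069 mg/L.
Peak 1.1 mg/L vs MTC 5 mg/L: below toxic threshold.

1.1 mg/L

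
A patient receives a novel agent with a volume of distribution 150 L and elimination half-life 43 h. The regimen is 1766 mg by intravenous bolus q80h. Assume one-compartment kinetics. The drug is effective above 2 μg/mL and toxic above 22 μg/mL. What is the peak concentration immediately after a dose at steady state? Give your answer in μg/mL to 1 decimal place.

k = ln2/t½ = ln2/43 ≈ 0.016120 h⁻¹; fraction remaining f = e^(−kτ) = e^(−0.016120×80) ≈ 0.2754.
Accumulation ratio R = 1/(1 − f) ≈ 1/0.7246 ≈ 1.3801.
Single-dose peak C₀ = D/Vd = 1766/150 ≈ 11.773 μg/mL.
Steady-state peak Cmax,ss = C₀·R ≈ 11.773 × 1.3801 ≈ 16.248 μg/mL.
Peak 16.2 μg/mL vs MTC 22 μg/mL: below toxic threshold.

16.2 μg/mL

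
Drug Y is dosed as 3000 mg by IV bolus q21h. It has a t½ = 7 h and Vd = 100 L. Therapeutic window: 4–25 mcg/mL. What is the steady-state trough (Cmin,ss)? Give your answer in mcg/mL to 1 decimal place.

4.3 mcg/mL

The dosing interval is 3 half-lives, so f = 2^(−3) = 0.125.
Accumulation ratio R = 1/(1 − f) = 1/0.875 = 8/7.
Single-dose peak C₀ = D/Vd = 3000/100 = 30 mcg/mL.
Steady-state peak Cmax,ss = C₀·R = 30 × 8/7 ≈ 34.286 mcg/mL.
Steady-state trough Cmin,ss = Cmax,ss·f ≈ 34.286 × 0.125 ≈ 4.286 mcg/mL.
Trough 4.3 mcg/mL vs MEC 4 mcg/mL: adequate.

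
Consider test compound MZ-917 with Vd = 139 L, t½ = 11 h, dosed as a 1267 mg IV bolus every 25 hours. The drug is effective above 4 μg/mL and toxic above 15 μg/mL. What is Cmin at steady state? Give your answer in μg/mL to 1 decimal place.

2.4 μg/mL

k = ln2/t½ = ln2/11 ≈ 0.063013 h⁻¹; fraction remaining f = e^(−kτ) = e^(−0.063013×25) ≈ 0.2069.
Accumulation ratio R = 1/(1 − f) ≈ 1/0.7931 ≈ 1.2609.
Single-dose peak C₀ = D/Vd = 1267/139 ≈ 9.115 μg/mL.
Cmax,ss = C₀/(1 − f) ≈ 9.115/0.7931 ≈ 11.493 μg/mL.
Steady-state trough Cmin,ss = Cmax,ss·f ≈ 11.493 × 0.2069 ≈ 2.378 μg/mL.
Trough 2.4 μg/mL vs MEC 4 μg/mL: subtherapeutic.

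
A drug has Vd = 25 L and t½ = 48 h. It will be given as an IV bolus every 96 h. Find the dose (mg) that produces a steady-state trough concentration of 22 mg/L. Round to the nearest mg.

τ/t½ = 96/48 ≈ 2, so f = (1/2)^(96/48) ≈ 0.250000.
Cmin,ss = (D/Vd)·f/(1−f), so D = Cmin,ss·Vd·(1−f)/f.
D = 22 × 25 × (1−f)/f ≈ 22 × 25 × 3.00000 ≈ 1650.00 mg.

1650 mg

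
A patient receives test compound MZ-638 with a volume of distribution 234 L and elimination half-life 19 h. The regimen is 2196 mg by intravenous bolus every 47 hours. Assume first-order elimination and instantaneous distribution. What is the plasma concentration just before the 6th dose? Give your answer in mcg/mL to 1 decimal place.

2.1 mcg/mL

f = (1/2)^(τ/t½) = (1/2)^(47/19) ≈ 0.1800.
C₀ = D/Vd = 2196/234 ≈ 9.385 mcg/mL.
Before the 6th dose, 5 doses have been given. Superposition: Cmin = C₀·(f + f² + … + f^5).
≈ 9.385 × (0.1800 + 0.0324 + 0.0058 + 0.0010 + 0.0002) ≈ 9.385 × 0.2194 ≈ 2.059 mcg/mL.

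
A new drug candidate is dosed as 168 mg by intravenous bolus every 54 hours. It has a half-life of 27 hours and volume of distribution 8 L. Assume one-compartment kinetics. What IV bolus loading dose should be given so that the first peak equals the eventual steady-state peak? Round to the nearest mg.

224 mg

f = (1/2)^(54/27) ≈ 0.250000; accumulation ratio R = 1/(1−f) ≈ 1.33333.
Loading dose to hit Cmax,ss on first dose: D_load = D_maint·R ≈ 168 × 1.33333 ≈ 224.00 mg.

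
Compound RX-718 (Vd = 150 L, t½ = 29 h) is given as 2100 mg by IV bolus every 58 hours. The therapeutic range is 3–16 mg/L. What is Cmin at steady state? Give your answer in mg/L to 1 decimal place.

4.7 mg/L

The dosing interval is 2 half-lives, so f = 2^(−2) = 0.25.
At steady state, R = 1/(1 − 0.25) = 4/3.
Single-dose peak C₀ = D/Vd = 2100/150 = 14 mg/L.
Steady-state peak Cmax,ss = C₀·R = 14 × 4/3 ≈ 18.667 mg/L.
Steady-state trough Cmin,ss = Cmax,ss·f ≈ 18.667 × 0.25 ≈ 4.667 mg/L.
Trough 4.7 mg/L vs MEC 3 mg/L: adequate.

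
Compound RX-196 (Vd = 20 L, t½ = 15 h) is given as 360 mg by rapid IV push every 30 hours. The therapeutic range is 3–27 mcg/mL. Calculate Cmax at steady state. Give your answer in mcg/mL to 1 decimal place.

24.0 mcg/mL

τ = 30 h = 2 half-lives, so f = (1/2)^2 = 0.25.
Accumulation ratio R = 1/(1 − f) = 1/0.75 = 4/3.
Single-dose peak C₀ = D/Vd = 360/20 = 18 mcg/mL.
Steady-state peak Cmax,ss = C₀·R = 18 × 4/3 ≈ 24.000 mcg/mL.
Peak 24.0 mcg/mL vs MTC 27 mcg/mL: below toxic threshold.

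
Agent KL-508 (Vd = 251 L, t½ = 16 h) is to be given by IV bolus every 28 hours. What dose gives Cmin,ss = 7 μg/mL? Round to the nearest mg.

τ/t½ = 28/16 ≈ 1.75, so f = (1/2)^(28/16) ≈ 0.297302.
Cmin,ss = (D/Vd)·f/(1−f), so D = Cmin,ss·Vd·(1−f)/f.
D = 7 × 251 × (1−f)/f ≈ 7 × 251 × 2.36358 ≈ 4152.81 mg.

4153 mg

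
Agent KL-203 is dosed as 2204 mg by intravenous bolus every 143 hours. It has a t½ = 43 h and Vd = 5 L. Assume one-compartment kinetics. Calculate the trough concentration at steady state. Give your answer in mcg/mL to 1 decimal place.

k = ln2/t½ = ln2/43 ≈ 0.016120 h⁻¹; fraction remaining f = e^(−kτ) = e^(−0.016120×143) ≈ 0.0997.
At steady state, accumulation factor R = 1/(1 − e^(−kτ)) ≈ 1.1107.
Single-dose peak C₀ = D/Vd = 2204/5 ≈ 440.800 mcg/mL.
Cmax,ss = C₀/(1 − f) ≈ 440.800/0.9003 ≈ 489.615 mcg/mL.
One interval later, Cmin,ss = Cmax,ss·e^(−kτ) ≈ 489.615 × 0.0997 ≈ 48.815 mcg/mL.

48.8 mcg/mL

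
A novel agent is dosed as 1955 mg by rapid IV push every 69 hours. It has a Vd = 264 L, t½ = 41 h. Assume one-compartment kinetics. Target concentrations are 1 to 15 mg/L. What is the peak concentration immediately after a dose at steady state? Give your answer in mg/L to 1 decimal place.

k = ln2/t½ = ln2/41 ≈ 0.016906 h⁻¹; fraction remaining f = e^(−kτ) = e^(−0.016906×69) ≈ 0.3115.
At steady state, accumulation factor R = 1/(1 − e^(−kτ)) ≈ 1.4524.
Single-dose peak C₀ = D/Vd = 1955/264 ≈ 7.405 mg/L.
Steady-state peak Cmax,ss = C₀·R ≈ 7.405 × 1.4524 ≈ 10.755 mg/L.
Peak 10.8 mg/L vs MTC 15 mg/L: below toxic threshold.

10.8 mg/L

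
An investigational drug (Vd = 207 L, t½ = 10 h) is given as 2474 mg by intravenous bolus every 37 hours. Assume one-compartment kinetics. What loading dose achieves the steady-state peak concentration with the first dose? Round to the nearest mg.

2680 mg

f = (1/2)^(37/10) ≈ 0.076947; accumulation ratio R = 1/(1−f) ≈ 1.08336.
Loading dose to hit Cmax,ss on first dose: D_load = D_maint·R ≈ 2474 × 1.08336 ≈ 2680.23 mg.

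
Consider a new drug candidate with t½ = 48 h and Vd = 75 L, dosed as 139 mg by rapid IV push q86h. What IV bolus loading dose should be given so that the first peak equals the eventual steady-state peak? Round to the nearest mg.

f = (1/2)^(86/48) ≈ 0.288838; accumulation ratio R = 1/(1−f) ≈ 1.40615.
Loading dose to hit Cmax,ss on first dose: D_load = D_maint·R ≈ 139 × 1.40615 ≈ 195.45 mg.

195 mg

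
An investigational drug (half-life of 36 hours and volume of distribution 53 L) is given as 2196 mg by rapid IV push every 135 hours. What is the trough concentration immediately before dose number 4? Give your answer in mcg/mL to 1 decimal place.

3.3 mcg/mL

f = (1/2)^(τ/t½) = (1/2)^(135/36) ≈ 0.0743.
C₀ = D/Vd = 2196/53 ≈ 41.434 mcg/mL.
Before the 4th dose, 3 doses have been given. Superposition: Cmin = C₀·(f + f² + … + f^3).
≈ 41.434 × (0.0743 + 0.0055 + 0.0004) ≈ 41.434 × 0.0802 ≈ 3.323 mcg/mL.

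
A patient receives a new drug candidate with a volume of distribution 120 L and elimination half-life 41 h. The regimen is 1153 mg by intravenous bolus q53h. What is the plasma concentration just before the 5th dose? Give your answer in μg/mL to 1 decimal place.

f = (1/2)^(τ/t½) = (1/2)^(53/41) ≈ 0.4082.
C₀ = D/Vd = 1153/120 ≈ 9.608 μg/mL.
Before the 5th dose, 4 doses have been given. Superposition: Cmin = C₀·(f + f² + … + f^4).
≈ 9.608 × (0.4082 + 0.1666 + 0.0680 + 0.0278) ≈ 9.608 × 0.6706 ≈ 6.443 μg/mL.

6.4 μg/mL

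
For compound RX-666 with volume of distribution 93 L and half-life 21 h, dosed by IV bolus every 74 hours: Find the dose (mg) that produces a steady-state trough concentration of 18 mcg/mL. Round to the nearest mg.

17580 mg

τ/t½ = 74/21 ≈ 3.5238, so f = (1/2)^(74/21) ≈ 0.086942.
Cmin,ss = (D/Vd)·f/(1−f), so D = Cmin,ss·Vd·(1−f)/f.
D = 18 × 93 × (1−f)/f ≈ 18 × 93 × 10.50192 ≈ 17580.21 mg.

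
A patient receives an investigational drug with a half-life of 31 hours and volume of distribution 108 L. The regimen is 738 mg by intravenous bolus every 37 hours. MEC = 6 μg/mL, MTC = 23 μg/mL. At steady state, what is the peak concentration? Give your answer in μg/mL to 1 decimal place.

12.1 μg/mL

Over one 37-h interval, 37/31 ≈ 1.1935 half-lives elapse, leaving f ≈ 0.4372 of each dose.
Accumulation ratio R = 1/(1 − f) ≈ 1/0.5628 ≈ 1.7768.
Each bolus raises the concentration by D/Vd = 738/108 ≈ 6.833 μg/mL.
Cmax,ss = C₀/(1 − f) ≈ 6.833/0.5628 ≈ 12.141 μg/mL.
Peak 12.1 μg/mL vs MTC 23 μg/mL: below toxic threshold.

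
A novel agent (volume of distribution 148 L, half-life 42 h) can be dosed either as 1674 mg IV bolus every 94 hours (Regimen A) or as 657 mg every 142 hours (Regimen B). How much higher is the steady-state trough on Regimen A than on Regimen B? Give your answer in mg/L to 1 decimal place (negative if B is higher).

Regimen A: f = (1/2)^(94/42) ≈ 0.2120; Cmin,ss = (1674/148)·f/(1−f) ≈ 3.043 mg/L.
Regimen B: f = (1/2)^(142/42) ≈ 0.0960; Cmin,ss = (657/148)·f/(1−f) ≈ 0.471 mg/L.
Difference ≈ 3.043 − 0.471 ≈ 2.572 mg/L.

2.6 mg/L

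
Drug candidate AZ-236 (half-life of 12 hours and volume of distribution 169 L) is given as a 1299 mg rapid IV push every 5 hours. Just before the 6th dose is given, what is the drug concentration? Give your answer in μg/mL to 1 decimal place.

17.5 μg/mL

f = (1/2)^(τ/t½) = (1/2)^(5/12) ≈ 0.7492.
C₀ = D/Vd = 1299/169 ≈ 7.686 μg/mL.
Before the 6th dose, 5 doses have been given. Superposition: Cmin = C₀·(f + f² + … + f^5).
≈ 7.686 × (0.7492 + 0.5613 + 0.4205 + 0.3151 + 0.2360) ≈ 7.686 × 2.2821 ≈ 17.540 μg/mL.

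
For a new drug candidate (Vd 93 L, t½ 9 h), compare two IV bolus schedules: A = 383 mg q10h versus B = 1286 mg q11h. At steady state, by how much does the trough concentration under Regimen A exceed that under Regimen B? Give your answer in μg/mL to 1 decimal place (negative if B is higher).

Regimen A: f = (1/2)^(10/9) ≈ 0.4629; Cmin,ss = (383/93)·f/(1−f) ≈ 3.549 μg/mL.
Regimen B: f = (1/2)^(11/9) ≈ 0.4286; Cmin,ss = (1286/93)·f/(1−f) ≈ 10.372 μg/mL.
Difference ≈ 3.549 − 10.372 ≈ -6.823 μg/mL.

-6.8 μg/mL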